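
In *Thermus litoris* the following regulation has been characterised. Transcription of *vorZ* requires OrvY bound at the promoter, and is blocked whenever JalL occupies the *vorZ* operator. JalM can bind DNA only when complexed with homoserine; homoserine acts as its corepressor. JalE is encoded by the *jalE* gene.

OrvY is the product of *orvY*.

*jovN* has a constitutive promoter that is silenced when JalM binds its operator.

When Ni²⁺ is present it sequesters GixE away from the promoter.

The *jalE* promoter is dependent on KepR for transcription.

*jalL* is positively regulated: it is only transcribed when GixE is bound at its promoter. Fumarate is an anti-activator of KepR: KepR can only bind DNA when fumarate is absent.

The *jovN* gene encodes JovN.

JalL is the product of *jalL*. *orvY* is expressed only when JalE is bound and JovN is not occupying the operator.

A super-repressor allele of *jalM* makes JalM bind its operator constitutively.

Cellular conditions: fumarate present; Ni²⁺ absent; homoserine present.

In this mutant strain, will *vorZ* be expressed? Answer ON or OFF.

Ni²⁺ is absent, so GixE is active.
No repressor is bound and GixE is active, so *jalL* is transcribed.
So JalL is produced and active.
Fumarate is present, so KepR is inactive.
Required activator KepR is absent, so *jalE* is not transcribed.
So JalE is not produced.
JalM is constitutively active in this strain.
With repressor JalM bound, *jovN* is not transcribed.
So JovN is not produced.
Required activator JalE is absent, so *orvY* is not transcribed.
So OrvY is not produced.
With repressor JalL bound, *vorZ* is not transcribed.

OFF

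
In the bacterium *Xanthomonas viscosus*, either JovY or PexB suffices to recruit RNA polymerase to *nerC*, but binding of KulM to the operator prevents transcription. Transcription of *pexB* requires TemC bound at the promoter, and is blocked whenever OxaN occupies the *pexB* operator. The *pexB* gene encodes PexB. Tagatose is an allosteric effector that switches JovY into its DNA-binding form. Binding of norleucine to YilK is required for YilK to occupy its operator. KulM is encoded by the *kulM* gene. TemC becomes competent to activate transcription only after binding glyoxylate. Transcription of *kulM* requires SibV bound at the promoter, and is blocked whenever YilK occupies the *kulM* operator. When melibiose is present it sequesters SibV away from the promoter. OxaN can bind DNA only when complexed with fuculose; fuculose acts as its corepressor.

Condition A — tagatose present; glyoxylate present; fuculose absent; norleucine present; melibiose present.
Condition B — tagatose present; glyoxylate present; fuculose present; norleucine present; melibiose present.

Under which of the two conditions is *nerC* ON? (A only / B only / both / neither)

both

Condition A:
Tagatose is present, so JovY is active.
Glyoxylate is present, so TemC is active.
Fuculose is absent, so OxaN is inactive.
No repressor is bound and TemC is active, so *pexB* is transcribed.
So PexB is produced and active.
Norleucine is present, so YilK is active.
Melibiose is present, so SibV is inactive.
With repressor YilK bound, *kulM* is not transcribed.
So KulM is not produced.
Activator JovY is present, so *nerC* is transcribed.
→ *nerC* is ON in A.
Condition B:
Tagatose is present, so JovY is active.
Glyoxylate is present, so TemC is active.
Fuculose is present, so OxaN is active.
With repressor OxaN bound, *pexB* is not transcribed.
So PexB is not produced.
Norleucine is present, so YilK is active.
Melibiose is present, so SibV is inactive.
With repressor YilK bound, *kulM* is not transcribed.
So KulM is not produced.
Activator JovY is present, so *nerC* is transcribed.
→ *nerC* is ON in B.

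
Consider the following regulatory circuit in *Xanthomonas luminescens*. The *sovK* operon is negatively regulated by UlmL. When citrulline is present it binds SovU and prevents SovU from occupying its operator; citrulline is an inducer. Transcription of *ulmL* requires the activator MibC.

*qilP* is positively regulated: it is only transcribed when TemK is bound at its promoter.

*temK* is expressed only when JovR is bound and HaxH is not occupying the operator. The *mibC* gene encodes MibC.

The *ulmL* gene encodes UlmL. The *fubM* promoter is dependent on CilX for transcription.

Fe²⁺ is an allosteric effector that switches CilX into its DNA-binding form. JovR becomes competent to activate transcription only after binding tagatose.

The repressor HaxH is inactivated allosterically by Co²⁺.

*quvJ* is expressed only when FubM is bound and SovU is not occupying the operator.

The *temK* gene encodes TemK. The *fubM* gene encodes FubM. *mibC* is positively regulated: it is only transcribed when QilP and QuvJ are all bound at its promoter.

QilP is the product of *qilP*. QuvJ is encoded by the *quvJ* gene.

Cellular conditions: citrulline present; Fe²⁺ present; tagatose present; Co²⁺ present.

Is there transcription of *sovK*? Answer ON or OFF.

OFF

Tagatose is present, so JovR is active.
Co²⁺ is present, so HaxH is inactive.
No repressor is bound and JovR is active, so *temK* is transcribed.
So TemK is produced and active.
No repressor is bound and TemK is active, so *qilP* is transcribed.
So QilP is produced and active.
Citrulline is present, so SovU is inactive.
Fe²⁺ is present, so CilX is active.
No repressor is bound and CilX is active, so *fubM* is transcribed.
So FubM is produced and active.
No repressor is bound and FubM is active, so *quvJ* is transcribed.
So QuvJ is produced and active.
No repressor is bound and QilP and QuvJ are active, so *mibC* is transcribed.
So MibC is produced and active.
No repressor is bound and MibC is active, so *ulmL* is transcribed.
So UlmL is produced and active.
With repressor UlmL bound, *sovK* is not transcribed.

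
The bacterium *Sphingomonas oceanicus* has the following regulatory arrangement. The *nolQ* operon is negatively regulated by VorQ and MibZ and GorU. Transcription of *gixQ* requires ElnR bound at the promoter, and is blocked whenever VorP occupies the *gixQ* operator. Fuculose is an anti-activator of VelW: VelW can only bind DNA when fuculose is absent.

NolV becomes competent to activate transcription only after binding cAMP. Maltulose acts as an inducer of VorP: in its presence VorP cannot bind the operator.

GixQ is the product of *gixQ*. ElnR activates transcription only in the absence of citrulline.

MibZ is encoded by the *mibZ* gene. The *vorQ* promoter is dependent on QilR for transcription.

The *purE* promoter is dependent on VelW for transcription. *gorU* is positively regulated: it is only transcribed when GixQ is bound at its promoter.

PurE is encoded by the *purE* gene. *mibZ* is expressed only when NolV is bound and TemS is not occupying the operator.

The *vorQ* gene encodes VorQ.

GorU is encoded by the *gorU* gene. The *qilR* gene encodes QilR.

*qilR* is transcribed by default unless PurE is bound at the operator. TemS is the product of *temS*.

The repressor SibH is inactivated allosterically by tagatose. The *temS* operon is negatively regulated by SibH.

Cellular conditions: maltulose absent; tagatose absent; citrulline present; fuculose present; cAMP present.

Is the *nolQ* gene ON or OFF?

OFF

Fuculose is present, so VelW is inactive.
Required activator VelW is absent, so *purE* is not transcribed.
So PurE is not produced.
With no repressor bound, *qilR* is transcribed.
So QilR is produced and active.
No repressor is bound and QilR is active, so *vorQ* is transcribed.
So VorQ is produced and active.
Tagatose is absent, so SibH is active.
With repressor SibH bound, *temS* is not transcribed.
So TemS is not produced.
cAMP is present, so NolV is active.
No repressor is bound and NolV is active, so *mibZ* is transcribed.
So MibZ is produced and active.
Citrulline is present, so ElnR is inactive.
Maltulose is absent, so VorP is active.
With repressor VorP bound, *gixQ* is not transcribed.
So GixQ is not produced.
Required activator GixQ is absent, so *gorU* is not transcribed.
So GorU is not produced.
With repressor VorQ bound, *nolQ* is not transcribed.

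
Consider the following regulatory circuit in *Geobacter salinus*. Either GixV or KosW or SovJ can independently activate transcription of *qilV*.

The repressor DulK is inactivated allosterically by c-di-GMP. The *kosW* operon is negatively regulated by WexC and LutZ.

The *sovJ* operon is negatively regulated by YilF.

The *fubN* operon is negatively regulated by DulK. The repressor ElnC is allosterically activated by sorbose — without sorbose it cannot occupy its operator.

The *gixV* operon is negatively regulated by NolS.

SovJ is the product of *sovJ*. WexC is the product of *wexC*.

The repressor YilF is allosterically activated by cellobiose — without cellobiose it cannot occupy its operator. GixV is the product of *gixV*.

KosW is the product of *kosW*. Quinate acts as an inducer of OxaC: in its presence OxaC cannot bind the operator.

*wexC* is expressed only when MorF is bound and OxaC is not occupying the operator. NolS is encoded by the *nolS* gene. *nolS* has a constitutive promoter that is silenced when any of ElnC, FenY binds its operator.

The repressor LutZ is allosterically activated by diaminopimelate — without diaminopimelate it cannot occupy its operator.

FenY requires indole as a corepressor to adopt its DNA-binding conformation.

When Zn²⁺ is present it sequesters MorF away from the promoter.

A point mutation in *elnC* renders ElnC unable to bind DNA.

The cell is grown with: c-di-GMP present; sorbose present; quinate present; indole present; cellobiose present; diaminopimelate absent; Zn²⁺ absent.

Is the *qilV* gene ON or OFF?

ON

ElnC is non-functional in this strain, so it has no effect.
Indole is present, so FenY is active.
With repressor FenY bound, *nolS* is not transcribed.
So NolS is not produced.
With no repressor bound, *gixV* is transcribed.
So GixV is produced and active.
Quinate is present, so OxaC is inactive.
Zn²⁺ is absent, so MorF is active.
No repressor is bound and MorF is active, so *wexC* is transcribed.
So WexC is produced and active.
Diaminopimelate is absent, so LutZ is inactive.
With repressor WexC bound, *kosW* is not transcribed.
So KosW is not produced.
Cellobiose is present, so YilF is active.
With repressor YilF bound, *sovJ* is not transcribed.
So SovJ is not produced.
Activator GixV is present, so *qilV* is transcribed.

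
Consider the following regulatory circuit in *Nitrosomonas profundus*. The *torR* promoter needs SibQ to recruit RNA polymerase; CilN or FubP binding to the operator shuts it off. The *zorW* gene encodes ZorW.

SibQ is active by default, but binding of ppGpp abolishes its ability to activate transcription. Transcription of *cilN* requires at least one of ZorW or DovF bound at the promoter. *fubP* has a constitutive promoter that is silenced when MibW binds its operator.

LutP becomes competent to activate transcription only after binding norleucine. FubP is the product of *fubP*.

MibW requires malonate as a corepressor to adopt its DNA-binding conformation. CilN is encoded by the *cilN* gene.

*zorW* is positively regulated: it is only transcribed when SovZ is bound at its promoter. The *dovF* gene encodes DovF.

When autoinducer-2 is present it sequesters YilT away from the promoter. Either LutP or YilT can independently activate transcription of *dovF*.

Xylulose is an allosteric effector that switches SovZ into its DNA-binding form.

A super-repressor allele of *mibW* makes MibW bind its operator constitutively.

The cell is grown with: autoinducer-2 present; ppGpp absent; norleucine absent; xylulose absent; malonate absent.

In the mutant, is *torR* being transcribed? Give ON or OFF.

Xylulose is absent, so SovZ is inactive.
Required activator SovZ is absent, so *zorW* is not transcribed.
So ZorW is not produced.
Norleucine is absent, so LutP is inactive.
Autoinducer-2 is present, so YilT is inactive.
No activator is available at the *dovF* promoter, so *dovF* is not transcribed.
So DovF is not produced.
No activator is available at the *cilN* promoter, so *cilN* is not transcribed.
So CilN is not produced.
MibW is constitutively active in this strain.
With repressor MibW bound, *fubP* is not transcribed.
So FubP is not produced.
ppGpp is absent, so SibQ is active.
No repressor is bound and SibQ is active, so *torR* is transcribed.

ON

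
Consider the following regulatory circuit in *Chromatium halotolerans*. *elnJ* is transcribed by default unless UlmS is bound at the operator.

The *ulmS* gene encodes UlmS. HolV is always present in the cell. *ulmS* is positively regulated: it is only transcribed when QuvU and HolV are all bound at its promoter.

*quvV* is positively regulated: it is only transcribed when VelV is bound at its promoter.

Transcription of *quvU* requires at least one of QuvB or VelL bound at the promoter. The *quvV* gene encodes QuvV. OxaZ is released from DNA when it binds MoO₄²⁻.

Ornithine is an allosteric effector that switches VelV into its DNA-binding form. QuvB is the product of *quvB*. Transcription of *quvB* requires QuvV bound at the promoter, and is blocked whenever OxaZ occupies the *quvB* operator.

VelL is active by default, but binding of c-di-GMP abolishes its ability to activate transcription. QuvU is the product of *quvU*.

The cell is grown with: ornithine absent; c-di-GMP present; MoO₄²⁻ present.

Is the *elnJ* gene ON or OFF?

ON

Ornithine is absent, so VelV is inactive.
Required activator VelV is absent, so *quvV* is not transcribed.
So QuvV is not produced.
MoO₄²⁻ is present, so OxaZ is inactive.
Required activator QuvV is absent, so *quvB* is not transcribed.
So QuvB is not produced.
c-di-GMP is present, so VelL is inactive.
No activator is available at the *quvU* promoter, so *quvU* is not transcribed.
So QuvU is not produced.
HolV is produced constitutively and is active.
Required activator QuvU is absent, so *ulmS* is not transcribed.
So UlmS is not produced.
With no repressor bound, *elnJ* is transcribed.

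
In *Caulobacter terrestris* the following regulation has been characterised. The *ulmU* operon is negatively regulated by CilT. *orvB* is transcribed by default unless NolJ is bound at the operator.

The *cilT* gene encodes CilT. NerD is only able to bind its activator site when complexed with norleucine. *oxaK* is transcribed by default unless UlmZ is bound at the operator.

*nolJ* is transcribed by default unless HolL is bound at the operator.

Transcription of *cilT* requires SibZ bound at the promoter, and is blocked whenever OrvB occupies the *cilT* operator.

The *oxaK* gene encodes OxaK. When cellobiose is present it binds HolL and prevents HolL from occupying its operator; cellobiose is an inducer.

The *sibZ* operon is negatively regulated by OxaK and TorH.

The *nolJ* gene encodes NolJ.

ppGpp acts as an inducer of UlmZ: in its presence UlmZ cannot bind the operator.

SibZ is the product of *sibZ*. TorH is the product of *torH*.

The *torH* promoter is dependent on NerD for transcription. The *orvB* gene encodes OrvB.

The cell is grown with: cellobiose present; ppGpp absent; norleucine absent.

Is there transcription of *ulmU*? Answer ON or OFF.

OFF

Cellobiose is present, so HolL is inactive.
With no repressor bound, *nolJ* is transcribed.
So NolJ is produced and active.
With repressor NolJ bound, *orvB* is not transcribed.
So OrvB is not produced.
ppGpp is absent, so UlmZ is active.
With repressor UlmZ bound, *oxaK* is not transcribed.
So OxaK is not produced.
Norleucine is absent, so NerD is inactive.
Required activator NerD is absent, so *torH* is not transcribed.
So TorH is not produced.
With no repressor bound, *sibZ* is transcribed.
So SibZ is produced and active.
No repressor is bound and SibZ is active, so *cilT* is transcribed.
So CilT is produced and active.
With repressor CilT bound, *ulmU* is not transcribed.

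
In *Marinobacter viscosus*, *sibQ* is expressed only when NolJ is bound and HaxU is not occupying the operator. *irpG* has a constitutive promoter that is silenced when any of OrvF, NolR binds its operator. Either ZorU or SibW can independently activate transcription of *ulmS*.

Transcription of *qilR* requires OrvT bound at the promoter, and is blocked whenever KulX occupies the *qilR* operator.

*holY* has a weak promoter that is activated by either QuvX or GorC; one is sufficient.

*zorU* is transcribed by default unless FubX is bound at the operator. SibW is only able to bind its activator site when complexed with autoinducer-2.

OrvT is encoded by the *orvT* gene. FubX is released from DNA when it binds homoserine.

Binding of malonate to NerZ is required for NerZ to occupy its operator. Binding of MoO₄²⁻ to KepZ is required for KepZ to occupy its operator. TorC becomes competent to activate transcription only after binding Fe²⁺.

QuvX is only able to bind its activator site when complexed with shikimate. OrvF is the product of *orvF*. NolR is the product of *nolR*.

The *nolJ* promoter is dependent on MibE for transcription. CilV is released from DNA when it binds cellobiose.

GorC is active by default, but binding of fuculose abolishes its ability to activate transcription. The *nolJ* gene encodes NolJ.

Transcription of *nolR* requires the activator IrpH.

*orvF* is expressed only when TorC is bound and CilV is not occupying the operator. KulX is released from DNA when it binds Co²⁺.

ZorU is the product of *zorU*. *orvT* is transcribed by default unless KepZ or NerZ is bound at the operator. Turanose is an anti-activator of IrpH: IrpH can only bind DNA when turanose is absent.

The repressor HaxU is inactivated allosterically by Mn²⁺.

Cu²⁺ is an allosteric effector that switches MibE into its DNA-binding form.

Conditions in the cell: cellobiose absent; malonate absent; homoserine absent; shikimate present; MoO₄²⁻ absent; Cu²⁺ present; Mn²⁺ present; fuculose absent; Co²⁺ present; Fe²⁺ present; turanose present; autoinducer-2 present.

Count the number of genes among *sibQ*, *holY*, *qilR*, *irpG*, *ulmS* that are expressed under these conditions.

Cu²⁺ is present, so MibE is active.
No repressor is bound and MibE is active, so *nolJ* is transcribed.
So NolJ is produced and active.
Mn²⁺ is present, so HaxU is inactive.
No repressor is bound and NolJ is active, so *sibQ* is transcribed.
→ *sibQ* is ON.
Shikimate is present, so QuvX is active.
Fuculose is absent, so GorC is active.
Activator QuvX is present, so *holY* is transcribed.
→ *holY* is ON.
Co²⁺ is present, so KulX is inactive.
MoO₄²⁻ is absent, so KepZ is inactive.
Malonate is absent, so NerZ is inactive.
With no repressor bound, *orvT* is transcribed.
So OrvT is produced and active.
No repressor is bound and OrvT is active, so *qilR* is transcribed.
→ *qilR* is ON.
Cellobiose is absent, so CilV is active.
Fe²⁺ is present, so TorC is active.
With repressor CilV bound, *orvF* is not transcribed.
So OrvF is not produced.
Turanose is present, so IrpH is inactive.
Required activator IrpH is absent, so *nolR* is not transcribed.
So NolR is not produced.
With no repressor bound, *irpG* is transcribed.
→ *irpG* is ON.
Homoserine is absent, so FubX is active.
With repressor FubX bound, *zorU* is not transcribed.
So ZorU is not produced.
Autoinducer-2 is present, so SibW is active.
Activator SibW is present, so *ulmS* is transcribed.
→ *ulmS* is ON.
5 of the 5 genes are transcribed.

5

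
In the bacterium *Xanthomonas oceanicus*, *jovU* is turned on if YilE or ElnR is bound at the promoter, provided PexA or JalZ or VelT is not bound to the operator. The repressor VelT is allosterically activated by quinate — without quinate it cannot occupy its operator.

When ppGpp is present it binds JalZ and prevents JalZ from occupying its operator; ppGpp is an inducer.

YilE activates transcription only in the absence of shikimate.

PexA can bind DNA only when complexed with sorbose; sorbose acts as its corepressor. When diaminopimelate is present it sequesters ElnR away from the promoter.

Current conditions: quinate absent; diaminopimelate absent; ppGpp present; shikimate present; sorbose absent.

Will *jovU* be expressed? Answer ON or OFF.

ON

Sorbose is absent, so PexA is inactive.
ppGpp is present, so JalZ is inactive.
Shikimate is present, so YilE is inactive.
Diaminopimelate is absent, so ElnR is active.
Quinate is absent, so VelT is inactive.
Activator ElnR is present, so *jovU* is transcribed.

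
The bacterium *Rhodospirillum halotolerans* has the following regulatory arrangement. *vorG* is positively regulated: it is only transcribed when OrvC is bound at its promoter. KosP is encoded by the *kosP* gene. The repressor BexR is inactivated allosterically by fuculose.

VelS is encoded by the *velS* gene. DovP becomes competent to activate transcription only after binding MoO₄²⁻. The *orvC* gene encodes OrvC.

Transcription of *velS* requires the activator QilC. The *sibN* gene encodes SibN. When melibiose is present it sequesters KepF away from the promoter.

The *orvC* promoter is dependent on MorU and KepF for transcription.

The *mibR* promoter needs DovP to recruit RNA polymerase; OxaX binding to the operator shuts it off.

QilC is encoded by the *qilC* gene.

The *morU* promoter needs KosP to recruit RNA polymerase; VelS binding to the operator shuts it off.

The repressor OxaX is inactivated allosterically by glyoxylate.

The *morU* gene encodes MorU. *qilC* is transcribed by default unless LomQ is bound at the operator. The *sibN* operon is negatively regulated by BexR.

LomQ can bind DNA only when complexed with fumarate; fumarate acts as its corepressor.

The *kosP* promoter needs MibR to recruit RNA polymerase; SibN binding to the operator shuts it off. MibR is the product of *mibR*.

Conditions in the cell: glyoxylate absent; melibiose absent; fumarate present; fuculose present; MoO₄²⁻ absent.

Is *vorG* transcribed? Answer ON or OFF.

OFF

MoO₄²⁻ is absent, so DovP is inactive.
Glyoxylate is absent, so OxaX is active.
With repressor OxaX bound, *mibR* is not transcribed.
So MibR is not produced.
Fuculose is present, so BexR is inactive.
With no repressor bound, *sibN* is transcribed.
So SibN is produced and active.
With repressor SibN bound, *kosP* is not transcribed.
So KosP is not produced.
Fumarate is present, so LomQ is active.
With repressor LomQ bound, *qilC* is not transcribed.
So QilC is not produced.
Required activator QilC is absent, so *velS* is not transcribed.
So VelS is not produced.
Required activator KosP is absent, so *morU* is not transcribed.
So MorU is not produced.
Melibiose is absent, so KepF is active.
Required activator MorU is absent, so *orvC* is not transcribed.
So OrvC is not produced.
Required activator OrvC is absent, so *vorG* is not transcribed.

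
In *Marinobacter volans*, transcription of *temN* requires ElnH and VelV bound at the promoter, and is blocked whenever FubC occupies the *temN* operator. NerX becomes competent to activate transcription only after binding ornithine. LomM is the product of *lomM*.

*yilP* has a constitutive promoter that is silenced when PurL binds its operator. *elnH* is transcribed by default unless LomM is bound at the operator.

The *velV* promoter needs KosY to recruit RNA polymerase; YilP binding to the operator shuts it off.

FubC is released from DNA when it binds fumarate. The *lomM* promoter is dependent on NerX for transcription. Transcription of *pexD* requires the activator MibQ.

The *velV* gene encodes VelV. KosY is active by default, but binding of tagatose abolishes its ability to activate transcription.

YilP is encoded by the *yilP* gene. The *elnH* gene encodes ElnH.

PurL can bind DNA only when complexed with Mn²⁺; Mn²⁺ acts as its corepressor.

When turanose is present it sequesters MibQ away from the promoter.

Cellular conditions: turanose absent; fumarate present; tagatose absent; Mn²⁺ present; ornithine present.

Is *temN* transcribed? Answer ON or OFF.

Fumarate is present, so FubC is inactive.
Ornithine is present, so NerX is active.
No repressor is bound and NerX is active, so *lomM* is transcribed.
So LomM is produced and active.
With repressor LomM bound, *elnH* is not transcribed.
So ElnH is not produced.
Tagatose is absent, so KosY is active.
Mn²⁺ is present, so PurL is active.
With repressor PurL bound, *yilP* is not transcribed.
So YilP is not produced.
No repressor is bound and KosY is active, so *velV* is transcribed.
So VelV is produced and active.
Required activator ElnH is absent, so *temN* is not transcribed.

OFF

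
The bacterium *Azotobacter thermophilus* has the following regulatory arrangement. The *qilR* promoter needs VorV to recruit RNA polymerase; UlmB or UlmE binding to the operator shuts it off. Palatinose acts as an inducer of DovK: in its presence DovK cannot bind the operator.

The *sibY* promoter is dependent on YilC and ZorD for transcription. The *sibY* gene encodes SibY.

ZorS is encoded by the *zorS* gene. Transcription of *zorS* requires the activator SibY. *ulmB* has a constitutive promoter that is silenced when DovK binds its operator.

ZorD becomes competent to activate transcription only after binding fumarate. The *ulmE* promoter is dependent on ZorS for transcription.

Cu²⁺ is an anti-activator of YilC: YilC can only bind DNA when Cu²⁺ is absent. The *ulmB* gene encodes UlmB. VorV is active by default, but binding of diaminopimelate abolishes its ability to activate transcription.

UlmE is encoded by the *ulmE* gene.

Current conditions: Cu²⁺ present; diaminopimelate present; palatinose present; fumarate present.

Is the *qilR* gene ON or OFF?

Palatinose is present, so DovK is inactive.
With no repressor bound, *ulmB* is transcribed.
So UlmB is produced and active.
Diaminopimelate is present, so VorV is inactive.
Cu²⁺ is present, so YilC is inactive.
Fumarate is present, so ZorD is active.
Required activator YilC is absent, so *sibY* is not transcribed.
So SibY is not produced.
Required activator SibY is absent, so *zorS* is not transcribed.
So ZorS is not produced.
Required activator ZorS is absent, so *ulmE* is not transcribed.
So UlmE is not produced.
With repressor UlmB bound, *qilR* is not transcribed.

OFF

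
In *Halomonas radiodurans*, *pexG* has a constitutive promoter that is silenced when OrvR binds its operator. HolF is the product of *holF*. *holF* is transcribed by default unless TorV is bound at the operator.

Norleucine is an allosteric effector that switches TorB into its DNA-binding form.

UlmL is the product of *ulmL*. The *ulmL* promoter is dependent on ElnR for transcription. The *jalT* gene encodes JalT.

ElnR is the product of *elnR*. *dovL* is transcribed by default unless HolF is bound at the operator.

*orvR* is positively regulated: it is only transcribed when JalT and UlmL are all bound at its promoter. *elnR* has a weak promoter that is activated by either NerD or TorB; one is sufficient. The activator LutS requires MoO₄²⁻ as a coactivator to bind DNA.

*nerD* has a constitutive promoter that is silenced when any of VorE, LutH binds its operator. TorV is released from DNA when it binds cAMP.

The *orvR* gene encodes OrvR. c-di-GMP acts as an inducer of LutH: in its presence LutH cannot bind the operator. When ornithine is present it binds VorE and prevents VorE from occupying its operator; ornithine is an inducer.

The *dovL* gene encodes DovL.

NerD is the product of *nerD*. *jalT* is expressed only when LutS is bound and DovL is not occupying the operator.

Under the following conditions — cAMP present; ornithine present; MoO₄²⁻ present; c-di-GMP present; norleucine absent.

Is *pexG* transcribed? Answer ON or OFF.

cAMP is present, so TorV is inactive.
With no repressor bound, *holF* is transcribed.
So HolF is produced and active.
With repressor HolF bound, *dovL* is not transcribed.
So DovL is not produced.
MoO₄²⁻ is present, so LutS is active.
No repressor is bound and LutS is active, so *jalT* is transcribed.
So JalT is produced and active.
Ornithine is present, so VorE is inactive.
c-di-GMP is present, so LutH is inactive.
With no repressor bound, *nerD* is transcribed.
So NerD is produced and active.
Norleucine is absent, so TorB is inactive.
Activator NerD is present, so *elnR* is transcribed.
So ElnR is produced and active.
No repressor is bound and ElnR is active, so *ulmL* is transcribed.
So UlmL is produced and active.
No repressor is bound and JalT and UlmL are active, so *orvR* is transcribed.
So OrvR is produced and active.
With repressor OrvR bound, *pexG* is not transcribed.

OFF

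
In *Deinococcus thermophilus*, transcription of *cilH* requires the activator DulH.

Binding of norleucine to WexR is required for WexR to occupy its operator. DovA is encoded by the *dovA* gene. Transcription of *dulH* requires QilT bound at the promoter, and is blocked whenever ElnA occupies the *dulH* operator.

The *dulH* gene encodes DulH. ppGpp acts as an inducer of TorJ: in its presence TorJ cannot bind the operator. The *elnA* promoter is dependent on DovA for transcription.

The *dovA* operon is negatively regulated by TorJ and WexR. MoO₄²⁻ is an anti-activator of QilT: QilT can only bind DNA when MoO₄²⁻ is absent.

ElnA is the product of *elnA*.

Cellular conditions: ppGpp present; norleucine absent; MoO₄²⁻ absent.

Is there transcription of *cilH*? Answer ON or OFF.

ppGpp is present, so TorJ is inactive.
Norleucine is absent, so WexR is inactive.
With no repressor bound, *dovA* is transcribed.
So DovA is produced and active.
No repressor is bound and DovA is active, so *elnA* is transcribed.
So ElnA is produced and active.
MoO₄²⁻ is absent, so QilT is active.
With repressor ElnA bound, *dulH* is not transcribed.
So DulH is not produced.
Required activator DulH is absent, so *cilH* is not transcribed.

OFF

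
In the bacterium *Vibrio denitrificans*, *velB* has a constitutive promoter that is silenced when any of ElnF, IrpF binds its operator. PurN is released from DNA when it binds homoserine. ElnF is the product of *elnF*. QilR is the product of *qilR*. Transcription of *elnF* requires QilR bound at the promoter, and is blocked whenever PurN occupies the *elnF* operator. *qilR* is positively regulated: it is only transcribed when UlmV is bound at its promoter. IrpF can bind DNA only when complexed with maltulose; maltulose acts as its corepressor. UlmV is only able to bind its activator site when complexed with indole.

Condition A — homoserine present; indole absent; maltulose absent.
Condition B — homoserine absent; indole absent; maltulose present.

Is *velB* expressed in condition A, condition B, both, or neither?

Condition A:
Homoserine is present, so PurN is inactive.
Indole is absent, so UlmV is inactive.
Required activator UlmV is absent, so *qilR* is not transcribed.
So QilR is not produced.
Required activator QilR is absent, so *elnF* is not transcribed.
So ElnF is not produced.
Maltulose is absent, so IrpF is inactive.
With no repressor bound, *velB* is transcribed.
→ *velB* is ON in A.
Condition B:
Homoserine is absent, so PurN is active.
Indole is absent, so UlmV is inactive.
Required activator UlmV is absent, so *qilR* is not transcribed.
So QilR is not produced.
With repressor PurN bound, *elnF* is not transcribed.
So ElnF is not produced.
Maltulose is present, so IrpF is active.
With repressor IrpF bound, *velB* is not transcribed.
→ *velB* is OFF in B.

A only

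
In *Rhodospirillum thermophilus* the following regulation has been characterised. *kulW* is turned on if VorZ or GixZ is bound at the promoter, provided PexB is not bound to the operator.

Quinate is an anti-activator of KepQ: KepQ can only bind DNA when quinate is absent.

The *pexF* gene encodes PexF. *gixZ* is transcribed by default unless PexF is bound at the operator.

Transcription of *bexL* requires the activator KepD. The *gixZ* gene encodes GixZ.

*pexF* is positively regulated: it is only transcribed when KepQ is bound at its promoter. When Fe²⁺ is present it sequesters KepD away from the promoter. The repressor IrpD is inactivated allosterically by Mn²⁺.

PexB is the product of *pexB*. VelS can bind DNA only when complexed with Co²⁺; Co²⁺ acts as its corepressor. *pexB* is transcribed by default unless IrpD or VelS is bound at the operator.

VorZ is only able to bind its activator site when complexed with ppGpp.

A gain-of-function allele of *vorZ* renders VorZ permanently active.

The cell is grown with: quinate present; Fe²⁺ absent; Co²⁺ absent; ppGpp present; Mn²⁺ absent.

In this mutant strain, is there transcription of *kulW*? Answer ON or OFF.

ON

VorZ is constitutively active in this strain.
Quinate is present, so KepQ is inactive.
Required activator KepQ is absent, so *pexF* is not transcribed.
So PexF is not produced.
With no repressor bound, *gixZ* is transcribed.
So GixZ is produced and active.
Mn²⁺ is absent, so IrpD is active.
Co²⁺ is absent, so VelS is inactive.
With repressor IrpD bound, *pexB* is not transcribed.
So PexB is not produced.
Activator VorZ is present, so *kulW* is transcribed.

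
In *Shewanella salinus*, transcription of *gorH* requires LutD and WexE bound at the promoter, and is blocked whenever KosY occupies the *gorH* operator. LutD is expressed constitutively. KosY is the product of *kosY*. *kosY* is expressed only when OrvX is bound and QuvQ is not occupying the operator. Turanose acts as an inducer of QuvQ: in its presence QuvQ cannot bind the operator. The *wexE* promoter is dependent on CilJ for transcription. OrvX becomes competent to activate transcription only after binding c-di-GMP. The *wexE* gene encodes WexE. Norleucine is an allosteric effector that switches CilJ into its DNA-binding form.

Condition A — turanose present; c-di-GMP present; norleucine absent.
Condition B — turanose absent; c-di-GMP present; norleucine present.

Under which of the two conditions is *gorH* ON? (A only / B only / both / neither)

Condition A:
Turanose is present, so QuvQ is inactive.
c-di-GMP is present, so OrvX is active.
No repressor is bound and OrvX is active, so *kosY* is transcribed.
So KosY is produced and active.
LutD is produced constitutively and is active.
Norleucine is absent, so CilJ is inactive.
Required activator CilJ is absent, so *wexE* is not transcribed.
So WexE is not produced.
With repressor KosY bound, *gorH* is not transcribed.
→ *gorH* is OFF in A.
Condition B:
Turanose is absent, so QuvQ is active.
c-di-GMP is present, so OrvX is active.
With repressor QuvQ bound, *kosY* is not transcribed.
So KosY is not produced.
LutD is produced constitutively and is active.
Norleucine is present, so CilJ is active.
No repressor is bound and CilJ is active, so *wexE* is transcribed.
So WexE is produced and active.
No repressor is bound and LutD and WexE are active, so *gorH* is transcribed.
→ *gorH* is ON in B.

B only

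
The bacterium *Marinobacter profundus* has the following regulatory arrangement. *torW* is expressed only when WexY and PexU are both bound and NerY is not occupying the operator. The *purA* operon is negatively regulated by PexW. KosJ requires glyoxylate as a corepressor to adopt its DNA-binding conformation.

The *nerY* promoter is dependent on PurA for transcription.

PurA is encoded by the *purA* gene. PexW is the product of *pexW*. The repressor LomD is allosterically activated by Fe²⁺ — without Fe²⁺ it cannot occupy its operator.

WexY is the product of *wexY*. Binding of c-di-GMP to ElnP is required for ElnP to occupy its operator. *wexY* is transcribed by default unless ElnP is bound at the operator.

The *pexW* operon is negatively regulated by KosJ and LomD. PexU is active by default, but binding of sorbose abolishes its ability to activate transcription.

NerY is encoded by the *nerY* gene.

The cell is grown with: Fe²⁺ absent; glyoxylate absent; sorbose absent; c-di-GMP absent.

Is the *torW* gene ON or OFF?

ON

c-di-GMP is absent, so ElnP is inactive.
With no repressor bound, *wexY* is transcribed.
So WexY is produced and active.
Sorbose is absent, so PexU is active.
Glyoxylate is absent, so KosJ is inactive.
Fe²⁺ is absent, so LomD is inactive.
With no repressor bound, *pexW* is transcribed.
So PexW is produced and active.
With repressor PexW bound, *purA* is not transcribed.
So PurA is not produced.
Required activator PurA is absent, so *nerY* is not transcribed.
So NerY is not produced.
No repressor is bound and WexY and PexU are active, so *torW* is transcribed.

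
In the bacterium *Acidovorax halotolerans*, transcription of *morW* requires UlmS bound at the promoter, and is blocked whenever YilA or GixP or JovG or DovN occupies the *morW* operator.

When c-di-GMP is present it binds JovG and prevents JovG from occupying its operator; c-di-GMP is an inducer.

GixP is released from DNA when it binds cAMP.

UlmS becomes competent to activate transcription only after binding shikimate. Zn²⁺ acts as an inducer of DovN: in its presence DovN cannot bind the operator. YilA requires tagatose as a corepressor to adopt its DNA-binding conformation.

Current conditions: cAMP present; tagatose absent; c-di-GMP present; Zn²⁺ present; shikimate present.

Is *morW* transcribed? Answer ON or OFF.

ON

Tagatose is absent, so YilA is inactive.
cAMP is present, so GixP is inactive.
c-di-GMP is present, so JovG is inactive.
Zn²⁺ is present, so DovN is inactive.
Shikimate is present, so UlmS is active.
No repressor is bound and UlmS is active, so *morW* is transcribed.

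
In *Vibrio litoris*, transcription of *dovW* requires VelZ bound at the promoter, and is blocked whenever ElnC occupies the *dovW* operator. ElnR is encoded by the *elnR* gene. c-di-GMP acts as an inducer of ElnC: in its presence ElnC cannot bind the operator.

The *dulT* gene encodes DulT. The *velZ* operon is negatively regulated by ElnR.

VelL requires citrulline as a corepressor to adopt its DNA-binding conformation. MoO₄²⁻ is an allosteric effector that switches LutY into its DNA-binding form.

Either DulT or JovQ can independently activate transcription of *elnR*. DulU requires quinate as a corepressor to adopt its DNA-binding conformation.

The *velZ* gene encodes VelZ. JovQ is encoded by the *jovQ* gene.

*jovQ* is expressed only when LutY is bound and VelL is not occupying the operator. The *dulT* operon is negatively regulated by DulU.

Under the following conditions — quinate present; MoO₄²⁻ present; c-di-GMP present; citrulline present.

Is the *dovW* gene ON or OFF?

Quinate is present, so DulU is active.
With repressor DulU bound, *dulT* is not transcribed.
So DulT is not produced.
Citrulline is present, so VelL is active.
MoO₄²⁻ is present, so LutY is active.
With repressor VelL bound, *jovQ* is not transcribed.
So JovQ is not produced.
No activator is available at the *elnR* promoter, so *elnR* is not transcribed.
So ElnR is not produced.
With no repressor bound, *velZ* is transcribed.
So VelZ is produced and active.
c-di-GMP is present, so ElnC is inactive.
No repressor is bound and VelZ is active, so *dovW* is transcribed.

ON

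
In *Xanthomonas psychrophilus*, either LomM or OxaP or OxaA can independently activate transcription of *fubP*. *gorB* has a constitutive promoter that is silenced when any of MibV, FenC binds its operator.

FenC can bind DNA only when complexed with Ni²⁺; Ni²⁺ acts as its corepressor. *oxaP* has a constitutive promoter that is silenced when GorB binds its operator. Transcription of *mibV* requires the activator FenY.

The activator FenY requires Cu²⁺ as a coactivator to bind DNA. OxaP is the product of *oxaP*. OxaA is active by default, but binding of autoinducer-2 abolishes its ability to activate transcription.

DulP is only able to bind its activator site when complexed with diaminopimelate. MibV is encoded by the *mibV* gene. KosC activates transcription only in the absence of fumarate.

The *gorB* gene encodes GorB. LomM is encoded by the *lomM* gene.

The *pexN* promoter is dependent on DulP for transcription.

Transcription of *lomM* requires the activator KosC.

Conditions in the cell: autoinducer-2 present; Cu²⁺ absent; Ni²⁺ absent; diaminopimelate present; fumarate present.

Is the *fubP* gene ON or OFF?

OFF

Fumarate is present, so KosC is inactive.
Required activator KosC is absent, so *lomM* is not transcribed.
So LomM is not produced.
Cu²⁺ is absent, so FenY is inactive.
Required activator FenY is absent, so *mibV* is not transcribed.
So MibV is not produced.
Ni²⁺ is absent, so FenC is inactive.
With no repressor bound, *gorB* is transcribed.
So GorB is produced and active.
With repressor GorB bound, *oxaP* is not transcribed.
So OxaP is not produced.
Autoinducer-2 is present, so OxaA is inactive.
No activator is available at the *fubP* promoter, so *fubP* is not transcribed.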